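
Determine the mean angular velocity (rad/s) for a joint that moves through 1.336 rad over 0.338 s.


omega = delta_theta / delta_t
omega = 1.336 / 0.338
omega = 3.9527


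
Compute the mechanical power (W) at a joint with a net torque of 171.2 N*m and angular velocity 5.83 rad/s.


P = M * omega
P = 171.2 * 5.83
P = 998.0960


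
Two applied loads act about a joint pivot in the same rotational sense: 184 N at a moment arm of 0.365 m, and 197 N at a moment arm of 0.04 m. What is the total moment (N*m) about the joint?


M = F1 * d1 + F2 * d2
M = 184 * 0.365 + 197 * 0.04
M = 67.1600 + 7.8800
M = 75.0400


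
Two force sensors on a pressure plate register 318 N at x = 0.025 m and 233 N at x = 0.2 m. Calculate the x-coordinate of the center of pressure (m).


COP_x = (F1*x1 + F2*x2) / (F1 + F2)
COP_x = (318*0.025 + 233*0.2) / (318 + 233)
Numerator = 54.5500
Denominator = 551
COP_x = 0.0990


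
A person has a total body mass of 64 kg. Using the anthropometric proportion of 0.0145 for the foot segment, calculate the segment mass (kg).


m_segment = body_mass * fraction
m_segment = 64 * 0.0145
m_segment = 0.9280


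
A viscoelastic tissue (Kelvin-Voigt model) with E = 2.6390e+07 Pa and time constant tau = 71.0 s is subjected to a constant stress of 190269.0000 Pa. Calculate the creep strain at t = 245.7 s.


epsilon(t) = (sigma/E) * (1 - exp(-t/tau))
sigma/E = 190269.0000 / 2.6390e+07 = 0.0072
exp(-t/tau) = exp(-245.7 / 71.0) = 0.0314
epsilon = 0.0072 * (1 - 0.0314)
epsilon = 0.0070


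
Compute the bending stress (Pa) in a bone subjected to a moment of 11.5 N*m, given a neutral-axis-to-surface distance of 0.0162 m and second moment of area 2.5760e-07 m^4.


sigma = M * c / I
sigma = 11.5 * 0.0162 / 2.5760e-07
M * c = 0.1863
sigma = 723214.2857


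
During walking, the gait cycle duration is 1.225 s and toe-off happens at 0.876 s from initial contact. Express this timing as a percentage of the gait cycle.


pct = (event_time / cycle_time) * 100
pct = (0.876 / 1.225) * 100
ratio = 0.7151
pct = 71.5102


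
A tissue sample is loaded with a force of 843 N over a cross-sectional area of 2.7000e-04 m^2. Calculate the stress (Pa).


stress = F / A
stress = 843 / 2.7000e-04
stress = 3.1222e+06


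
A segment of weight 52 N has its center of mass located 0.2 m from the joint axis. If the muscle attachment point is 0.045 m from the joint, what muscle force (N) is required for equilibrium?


F_muscle = W * d_load / d_muscle
F_muscle = 52 * 0.2 / 0.045
Numerator = 10.4000
F_muscle = 231.1111


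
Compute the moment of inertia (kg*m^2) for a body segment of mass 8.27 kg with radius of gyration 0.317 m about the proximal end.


I = m * k^2
I = 8.27 * 0.317^2
k^2 = 0.1005
I = 0.8310


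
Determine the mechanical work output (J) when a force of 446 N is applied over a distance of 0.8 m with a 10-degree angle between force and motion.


W = F * d * cos(theta)
theta = 10 deg = 0.1745 rad
cos(theta) = 0.9848
W = 446 * 0.8 * 0.9848
W = 351.3794


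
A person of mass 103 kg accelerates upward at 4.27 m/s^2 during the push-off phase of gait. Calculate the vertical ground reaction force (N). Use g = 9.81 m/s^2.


GRF = m * (g + a)
GRF = 103 * (9.81 + 4.27)
GRF = 103 * 14.0800
GRF = 1450.2400


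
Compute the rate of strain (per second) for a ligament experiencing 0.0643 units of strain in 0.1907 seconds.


strain_rate = delta_strain / delta_t
strain_rate = 0.0643 / 0.1907
strain_rate = 0.3372


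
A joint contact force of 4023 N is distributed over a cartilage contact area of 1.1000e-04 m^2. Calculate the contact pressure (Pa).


P = F / A
P = 4023 / 1.1000e-04
P = 3.6573e+07


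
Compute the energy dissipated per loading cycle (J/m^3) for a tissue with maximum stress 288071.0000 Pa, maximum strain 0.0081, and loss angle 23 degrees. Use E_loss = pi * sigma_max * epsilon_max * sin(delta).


E_loss = pi * sigma_max * epsilon_max * sin(delta)
delta = 23 deg = 0.4014 rad
sin(delta) = 0.3907
E_loss = pi * 288071.0000 * 0.0081 * 0.3907
E_loss = 2864.2600


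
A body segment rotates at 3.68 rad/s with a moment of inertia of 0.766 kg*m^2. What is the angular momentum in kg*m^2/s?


L = I * omega
L = 0.766 * 3.68
L = 2.8189


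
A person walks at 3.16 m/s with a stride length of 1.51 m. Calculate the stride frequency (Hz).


f = v / stride_length
f = 3.16 / 1.51
f = 2.0927


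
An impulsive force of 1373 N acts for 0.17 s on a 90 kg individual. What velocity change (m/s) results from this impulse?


J = F * dt = 1373 * 0.17 = 233.4100 N*s
delta_v = J / m
delta_v = 233.4100 / 90
delta_v = 2.5934


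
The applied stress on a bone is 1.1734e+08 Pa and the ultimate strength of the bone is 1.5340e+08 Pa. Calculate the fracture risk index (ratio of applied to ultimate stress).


FRI = applied / ultimate
FRI = 1.1734e+08 / 1.5340e+08
FRI = 0.7649


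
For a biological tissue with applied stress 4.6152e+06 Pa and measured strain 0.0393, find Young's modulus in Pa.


E = stress / strain
E = 4.6152e+06 / 0.0393
E = 1.1744e+08


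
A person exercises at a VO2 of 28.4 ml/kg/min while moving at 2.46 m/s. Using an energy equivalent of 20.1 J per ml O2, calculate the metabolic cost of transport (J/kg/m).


Power per kg = VO2 * 20.1 / 60
Power per kg = 28.4 * 20.1 / 60 = 9.5140 W/kg
Cost = power_per_kg / speed
Cost = 9.5140 / 2.46
Cost = 3.8675


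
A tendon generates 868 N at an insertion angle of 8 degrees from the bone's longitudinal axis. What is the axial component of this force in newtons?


F_eff = F_tendon * cos(theta)
theta = 8 deg = 0.1396 rad
cos(theta) = 0.9903
F_eff = 868 * 0.9903
F_eff = 859.5527


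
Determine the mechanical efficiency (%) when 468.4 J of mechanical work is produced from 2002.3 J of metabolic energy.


eta = (W_mech / E_meta) * 100
eta = (468.4 / 2002.3) * 100
ratio = 0.2339
eta = 23.3931


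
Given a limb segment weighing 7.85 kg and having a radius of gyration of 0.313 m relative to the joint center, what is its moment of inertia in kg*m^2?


I = m * k^2
I = 7.85 * 0.313^2
k^2 = 0.0980
I = 0.7691


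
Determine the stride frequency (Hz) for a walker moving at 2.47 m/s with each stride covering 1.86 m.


f = v / stride_length
f = 2.47 / 1.86
f = 1.3280


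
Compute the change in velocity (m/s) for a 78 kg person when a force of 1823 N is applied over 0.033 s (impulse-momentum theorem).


J = F * dt = 1823 * 0.033 = 60.1590 N*s
delta_v = J / m
delta_v = 60.1590 / 78
delta_v = 0.7713


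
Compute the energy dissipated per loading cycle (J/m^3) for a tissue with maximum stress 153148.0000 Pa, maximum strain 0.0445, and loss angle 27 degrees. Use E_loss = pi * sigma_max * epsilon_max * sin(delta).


E_loss = pi * sigma_max * epsilon_max * sin(delta)
delta = 27 deg = 0.4712 rad
sin(delta) = 0.4540
E_loss = pi * 153148.0000 * 0.0445 * 0.4540
E_loss = 9720.0383


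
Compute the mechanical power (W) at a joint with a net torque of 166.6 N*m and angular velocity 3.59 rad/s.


P = M * omega
P = 166.6 * 3.59
P = 598.0940


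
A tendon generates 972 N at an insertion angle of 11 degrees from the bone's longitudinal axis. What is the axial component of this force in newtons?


F_eff = F_tendon * cos(theta)
theta = 11 deg = 0.1920 rad
cos(theta) = 0.9816
F_eff = 972 * 0.9816
F_eff = 954.1416


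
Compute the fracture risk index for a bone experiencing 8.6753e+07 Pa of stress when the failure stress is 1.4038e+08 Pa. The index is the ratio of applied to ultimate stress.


FRI = applied / ultimate
FRI = 8.6753e+07 / 1.4038e+08
FRI = 0.6180


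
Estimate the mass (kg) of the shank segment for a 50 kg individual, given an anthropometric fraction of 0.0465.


m_segment = body_mass * fraction
m_segment = 50 * 0.0465
m_segment = 2.3250


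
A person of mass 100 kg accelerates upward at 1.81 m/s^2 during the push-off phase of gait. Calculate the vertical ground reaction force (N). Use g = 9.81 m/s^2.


GRF = m * (g + a)
GRF = 100 * (9.81 + 1.81)
GRF = 100 * 11.6200
GRF = 1162.0000


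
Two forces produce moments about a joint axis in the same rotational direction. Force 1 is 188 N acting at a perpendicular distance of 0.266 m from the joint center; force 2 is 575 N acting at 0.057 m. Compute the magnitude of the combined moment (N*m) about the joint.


M = F1 * d1 + F2 * d2
M = 188 * 0.266 + 575 * 0.057
M = 50.0080 + 32.7750
M = 82.7830


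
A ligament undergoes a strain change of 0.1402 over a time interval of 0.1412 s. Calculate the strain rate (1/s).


strain_rate = delta_strain / delta_t
strain_rate = 0.1402 / 0.1412
strain_rate = 0.9929


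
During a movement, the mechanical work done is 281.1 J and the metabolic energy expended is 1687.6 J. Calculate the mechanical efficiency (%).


eta = (W_mech / E_meta) * 100
eta = (281.1 / 1687.6) * 100
ratio = 0.1666
eta = 16.6568


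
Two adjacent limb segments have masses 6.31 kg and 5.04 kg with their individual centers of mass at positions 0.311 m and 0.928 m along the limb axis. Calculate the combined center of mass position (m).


COM = (m1*x1 + m2*x2) / (m1 + m2)
COM = (6.31*0.311 + 5.04*0.928) / (6.31 + 5.04)
Numerator = 6.6395
Denominator = 11.3500
COM = 0.5850


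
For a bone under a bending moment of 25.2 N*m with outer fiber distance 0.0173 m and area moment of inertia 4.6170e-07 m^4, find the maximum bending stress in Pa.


sigma = M * c / I
sigma = 25.2 * 0.0173 / 4.6170e-07
M * c = 0.4360
sigma = 944249.5127


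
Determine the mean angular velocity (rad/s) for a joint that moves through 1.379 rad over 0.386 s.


omega = delta_theta / delta_t
omega = 1.379 / 0.386
omega = 3.5725


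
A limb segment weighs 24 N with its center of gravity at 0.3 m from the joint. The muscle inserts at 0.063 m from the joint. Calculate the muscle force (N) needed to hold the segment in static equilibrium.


F_muscle = W * d_load / d_muscle
F_muscle = 24 * 0.3 / 0.063
Numerator = 7.2000
F_muscle = 114.2857


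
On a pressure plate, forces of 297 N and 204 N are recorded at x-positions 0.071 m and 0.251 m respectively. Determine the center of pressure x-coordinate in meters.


COP_x = (F1*x1 + F2*x2) / (F1 + F2)
COP_x = (297*0.071 + 204*0.251) / (297 + 204)
Numerator = 72.2910
Denominator = 501
COP_x = 0.1443


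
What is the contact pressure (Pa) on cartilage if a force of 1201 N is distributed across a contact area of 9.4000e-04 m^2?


P = F / A
P = 1201 / 9.4000e-04
P = 1.2777e+06


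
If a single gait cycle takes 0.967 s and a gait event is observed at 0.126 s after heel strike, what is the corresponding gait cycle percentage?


pct = (event_time / cycle_time) * 100
pct = (0.126 / 0.967) * 100
ratio = 0.1303
pct = 13.0300


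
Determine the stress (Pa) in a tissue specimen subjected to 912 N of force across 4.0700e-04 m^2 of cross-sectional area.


stress = F / A
stress = 912 / 4.0700e-04
stress = 2.2408e+06


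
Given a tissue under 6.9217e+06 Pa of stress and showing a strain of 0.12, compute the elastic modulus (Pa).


E = stress / strain
E = 6.9217e+06 / 0.12
E = 5.7681e+07


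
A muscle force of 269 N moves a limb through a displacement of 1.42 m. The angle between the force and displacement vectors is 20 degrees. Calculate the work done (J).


W = F * d * cos(theta)
theta = 20 deg = 0.3491 rad
cos(theta) = 0.9397
W = 269 * 1.42 * 0.9397
W = 358.9438


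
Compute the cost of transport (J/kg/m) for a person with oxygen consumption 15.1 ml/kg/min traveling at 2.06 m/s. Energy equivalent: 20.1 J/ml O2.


Power per kg = VO2 * 20.1 / 60
Power per kg = 15.1 * 20.1 / 60 = 5.0585 W/kg
Cost = power_per_kg / speed
Cost = 5.0585 / 2.06
Cost = 2.4556


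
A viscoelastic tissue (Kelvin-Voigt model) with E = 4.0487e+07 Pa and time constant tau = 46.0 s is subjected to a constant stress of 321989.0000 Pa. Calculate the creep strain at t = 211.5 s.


epsilon(t) = (sigma/E) * (1 - exp(-t/tau))
sigma/E = 321989.0000 / 4.0487e+07 = 0.0080
exp(-t/tau) = exp(-211.5 / 46.0) = 0.0101
epsilon = 0.0080 * (1 - 0.0101)
epsilon = 0.0079


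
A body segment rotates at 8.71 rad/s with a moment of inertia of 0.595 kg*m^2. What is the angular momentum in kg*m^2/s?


L = I * omega
L = 0.595 * 8.71
L = 5.1825


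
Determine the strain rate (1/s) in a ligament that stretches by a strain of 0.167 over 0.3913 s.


strain_rate = delta_strain / delta_t
strain_rate = 0.167 / 0.3913
strain_rate = 0.4268


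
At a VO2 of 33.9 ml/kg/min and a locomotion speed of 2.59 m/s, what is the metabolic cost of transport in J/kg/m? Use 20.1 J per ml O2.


Power per kg = VO2 * 20.1 / 60
Power per kg = 33.9 * 20.1 / 60 = 11.3565 W/kg
Cost = power_per_kg / speed
Cost = 11.3565 / 2.59
Cost = 4.3847


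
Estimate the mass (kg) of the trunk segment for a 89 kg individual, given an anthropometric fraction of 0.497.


m_segment = body_mass * fraction
m_segment = 89 * 0.497
m_segment = 44.2330


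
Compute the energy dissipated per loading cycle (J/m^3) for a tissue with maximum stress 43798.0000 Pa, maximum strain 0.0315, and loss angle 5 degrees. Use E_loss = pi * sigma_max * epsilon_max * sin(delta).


E_loss = pi * sigma_max * epsilon_max * sin(delta)
delta = 5 deg = 0.0873 rad
sin(delta) = 0.0872
E_loss = pi * 43798.0000 * 0.0315 * 0.0872
E_loss = 377.7554


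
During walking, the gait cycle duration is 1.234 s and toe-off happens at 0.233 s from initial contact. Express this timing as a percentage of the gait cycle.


pct = (event_time / cycle_time) * 100
pct = (0.233 / 1.234) * 100
ratio = 0.1888
pct = 18.8817


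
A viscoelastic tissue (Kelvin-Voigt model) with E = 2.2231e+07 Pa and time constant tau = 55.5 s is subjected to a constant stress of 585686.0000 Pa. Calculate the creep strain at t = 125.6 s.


epsilon(t) = (sigma/E) * (1 - exp(-t/tau))
sigma/E = 585686.0000 / 2.2231e+07 = 0.0263
exp(-t/tau) = exp(-125.6 / 55.5) = 0.1040
epsilon = 0.0263 * (1 - 0.1040)
epsilon = 0.0236


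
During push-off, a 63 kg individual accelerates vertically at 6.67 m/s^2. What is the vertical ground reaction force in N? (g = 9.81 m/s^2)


GRF = m * (g + a)
GRF = 63 * (9.81 + 6.67)
GRF = 63 * 16.4800
GRF = 1038.2400


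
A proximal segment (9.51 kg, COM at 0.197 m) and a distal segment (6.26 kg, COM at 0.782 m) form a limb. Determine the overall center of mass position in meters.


COM = (m1*x1 + m2*x2) / (m1 + m2)
COM = (9.51*0.197 + 6.26*0.782) / (9.51 + 6.26)
Numerator = 6.7688
Denominator = 15.7700
COM = 0.4292


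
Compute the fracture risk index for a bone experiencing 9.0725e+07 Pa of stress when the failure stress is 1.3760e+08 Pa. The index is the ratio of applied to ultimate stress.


FRI = applied / ultimate
FRI = 9.0725e+07 / 1.3760e+08
FRI = 0.6593


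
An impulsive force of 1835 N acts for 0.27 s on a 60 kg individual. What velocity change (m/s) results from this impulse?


J = F * dt = 1835 * 0.27 = 495.4500 N*s
delta_v = J / m
delta_v = 495.4500 / 60
delta_v = 8.2575


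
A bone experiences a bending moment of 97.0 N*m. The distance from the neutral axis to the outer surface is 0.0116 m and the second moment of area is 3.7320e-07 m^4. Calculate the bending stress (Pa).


sigma = M * c / I
sigma = 97.0 * 0.0116 / 3.7320e-07
M * c = 1.1252
sigma = 3.0150e+06


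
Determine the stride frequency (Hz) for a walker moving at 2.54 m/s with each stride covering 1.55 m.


f = v / stride_length
f = 2.54 / 1.55
f = 1.6387


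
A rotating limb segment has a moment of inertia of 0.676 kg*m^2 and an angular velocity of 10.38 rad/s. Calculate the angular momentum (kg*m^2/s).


L = I * omega
L = 0.676 * 10.38
L = 7.0169


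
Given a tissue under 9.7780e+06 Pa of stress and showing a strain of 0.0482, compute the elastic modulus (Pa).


E = stress / strain
E = 9.7780e+06 / 0.0482
E = 2.0286e+08


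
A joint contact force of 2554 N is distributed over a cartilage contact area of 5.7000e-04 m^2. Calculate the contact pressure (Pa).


P = F / A
P = 2554 / 5.7000e-04
P = 4.4807e+06


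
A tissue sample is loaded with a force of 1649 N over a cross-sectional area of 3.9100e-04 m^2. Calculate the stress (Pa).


stress = F / A
stress = 1649 / 3.9100e-04
stress = 4.2174e+06


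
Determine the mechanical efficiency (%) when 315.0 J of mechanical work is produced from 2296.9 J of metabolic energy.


eta = (W_mech / E_meta) * 100
eta = (315.0 / 2296.9) * 100
ratio = 0.1371
eta = 13.7141


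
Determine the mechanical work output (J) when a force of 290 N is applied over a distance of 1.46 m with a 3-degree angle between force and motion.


W = F * d * cos(theta)
theta = 3 deg = 0.0524 rad
cos(theta) = 0.9986
W = 290 * 1.46 * 0.9986
W = 422.8197


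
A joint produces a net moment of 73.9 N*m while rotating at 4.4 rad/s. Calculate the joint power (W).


P = M * omega
P = 73.9 * 4.4
P = 325.1600


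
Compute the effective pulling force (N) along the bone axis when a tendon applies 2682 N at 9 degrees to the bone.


F_eff = F_tendon * cos(theta)
theta = 9 deg = 0.1571 rad
cos(theta) = 0.9877
F_eff = 2682 * 0.9877
F_eff = 2648.9801


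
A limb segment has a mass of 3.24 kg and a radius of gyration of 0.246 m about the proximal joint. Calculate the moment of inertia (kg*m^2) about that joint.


I = m * k^2
I = 3.24 * 0.246^2
k^2 = 0.0605
I = 0.1961


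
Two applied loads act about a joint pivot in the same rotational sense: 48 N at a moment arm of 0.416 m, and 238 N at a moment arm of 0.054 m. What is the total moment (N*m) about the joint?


M = F1 * d1 + F2 * d2
M = 48 * 0.416 + 238 * 0.054
M = 19.9680 + 12.8520
M = 32.8200


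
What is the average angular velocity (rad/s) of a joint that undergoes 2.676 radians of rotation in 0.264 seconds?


omega = delta_theta / delta_t
omega = 2.676 / 0.264
omega = 10.1364


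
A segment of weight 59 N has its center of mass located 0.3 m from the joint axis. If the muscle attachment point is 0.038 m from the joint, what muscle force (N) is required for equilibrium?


F_muscle = W * d_load / d_muscle
F_muscle = 59 * 0.3 / 0.038
Numerator = 17.7000
F_muscle = 465.7895


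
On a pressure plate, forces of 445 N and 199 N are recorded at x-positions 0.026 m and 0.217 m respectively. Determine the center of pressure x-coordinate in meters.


COP_x = (F1*x1 + F2*x2) / (F1 + F2)
COP_x = (445*0.026 + 199*0.217) / (445 + 199)
Numerator = 54.7530
Denominator = 644
COP_x = 0.0850


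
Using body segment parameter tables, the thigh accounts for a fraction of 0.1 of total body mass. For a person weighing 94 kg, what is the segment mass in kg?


m_segment = body_mass * fraction
m_segment = 94 * 0.1
m_segment = 9.4000


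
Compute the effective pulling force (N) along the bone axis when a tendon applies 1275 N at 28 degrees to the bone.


F_eff = F_tendon * cos(theta)
theta = 28 deg = 0.4887 rad
cos(theta) = 0.8829
F_eff = 1275 * 0.8829
F_eff = 1125.7582


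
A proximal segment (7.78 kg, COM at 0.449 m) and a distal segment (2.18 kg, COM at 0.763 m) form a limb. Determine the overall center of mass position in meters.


COM = (m1*x1 + m2*x2) / (m1 + m2)
COM = (7.78*0.449 + 2.18*0.763) / (7.78 + 2.18)
Numerator = 5.1566
Denominator = 9.9600
COM = 0.5177


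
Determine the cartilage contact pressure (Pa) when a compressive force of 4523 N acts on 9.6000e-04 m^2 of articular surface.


P = F / A
P = 4523 / 9.6000e-04
P = 4.7115e+06


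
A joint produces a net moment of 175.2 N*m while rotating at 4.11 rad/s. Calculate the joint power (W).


P = M * omega
P = 175.2 * 4.11
P = 720.0720


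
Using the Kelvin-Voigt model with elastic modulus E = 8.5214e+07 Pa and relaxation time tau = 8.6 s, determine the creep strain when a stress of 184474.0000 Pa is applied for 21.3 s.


epsilon(t) = (sigma/E) * (1 - exp(-t/tau))
sigma/E = 184474.0000 / 8.5214e+07 = 0.0022
exp(-t/tau) = exp(-21.3 / 8.6) = 0.0840
epsilon = 0.0022 * (1 - 0.0840)
epsilon = 0.0020


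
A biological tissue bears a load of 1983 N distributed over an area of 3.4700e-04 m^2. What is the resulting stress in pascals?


stress = F / A
stress = 1983 / 3.4700e-04
stress = 5.7147e+06


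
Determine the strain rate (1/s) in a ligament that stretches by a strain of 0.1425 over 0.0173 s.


strain_rate = delta_strain / delta_t
strain_rate = 0.1425 / 0.0173
strain_rate = 8.2370


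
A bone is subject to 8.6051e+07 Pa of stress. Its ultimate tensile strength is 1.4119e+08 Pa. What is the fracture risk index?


FRI = applied / ultimate
FRI = 8.6051e+07 / 1.4119e+08
FRI = 0.6095


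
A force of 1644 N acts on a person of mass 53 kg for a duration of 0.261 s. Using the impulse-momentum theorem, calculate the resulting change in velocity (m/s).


J = F * dt = 1644 * 0.261 = 429.0840 N*s
delta_v = J / m
delta_v = 429.0840 / 53
delta_v = 8.0959


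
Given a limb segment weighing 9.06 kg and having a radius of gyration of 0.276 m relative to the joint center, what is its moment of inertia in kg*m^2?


I = m * k^2
I = 9.06 * 0.276^2
k^2 = 0.0762
I = 0.6902


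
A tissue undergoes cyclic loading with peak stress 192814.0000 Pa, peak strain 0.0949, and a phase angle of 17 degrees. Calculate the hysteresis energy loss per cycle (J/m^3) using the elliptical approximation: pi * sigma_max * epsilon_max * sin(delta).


E_loss = pi * sigma_max * epsilon_max * sin(delta)
delta = 17 deg = 0.2967 rad
sin(delta) = 0.2924
E_loss = pi * 192814.0000 * 0.0949 * 0.2924
E_loss = 16806.9918


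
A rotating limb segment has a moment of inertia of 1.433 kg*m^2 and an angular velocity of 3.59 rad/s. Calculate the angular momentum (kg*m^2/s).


L = I * omega
L = 1.433 * 3.59
L = 5.1445


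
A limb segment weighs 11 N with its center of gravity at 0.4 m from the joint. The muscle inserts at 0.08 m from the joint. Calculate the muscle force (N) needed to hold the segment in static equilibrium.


F_muscle = W * d_load / d_muscle
F_muscle = 11 * 0.4 / 0.08
Numerator = 4.4000
F_muscle = 55.0000


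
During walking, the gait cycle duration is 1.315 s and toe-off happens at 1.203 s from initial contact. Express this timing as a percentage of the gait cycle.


pct = (event_time / cycle_time) * 100
pct = (1.203 / 1.315) * 100
ratio = 0.9148
pct = 91.4829


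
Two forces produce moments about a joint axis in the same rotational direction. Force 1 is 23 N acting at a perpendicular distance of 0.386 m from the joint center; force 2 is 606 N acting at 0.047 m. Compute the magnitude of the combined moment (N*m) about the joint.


M = F1 * d1 + F2 * d2
M = 23 * 0.386 + 606 * 0.047
M = 8.8780 + 28.4820
M = 37.3600


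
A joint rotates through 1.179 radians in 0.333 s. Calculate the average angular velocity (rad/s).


omega = delta_theta / delta_t
omega = 1.179 / 0.333
omega = 3.5405


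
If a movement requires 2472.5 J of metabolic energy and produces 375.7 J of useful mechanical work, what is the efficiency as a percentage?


eta = (W_mech / E_meta) * 100
eta = (375.7 / 2472.5) * 100
ratio = 0.1520
eta = 15.1951


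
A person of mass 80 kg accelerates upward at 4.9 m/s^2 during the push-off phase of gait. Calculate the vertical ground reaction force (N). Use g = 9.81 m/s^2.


GRF = m * (g + a)
GRF = 80 * (9.81 + 4.9)
GRF = 80 * 14.7100
GRF = 1176.8000


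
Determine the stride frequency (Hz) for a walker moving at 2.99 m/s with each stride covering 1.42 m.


f = v / stride_length
f = 2.99 / 1.42
f = 2.1056


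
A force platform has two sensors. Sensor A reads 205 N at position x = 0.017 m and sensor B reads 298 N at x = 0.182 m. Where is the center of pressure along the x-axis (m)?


COP_x = (F1*x1 + F2*x2) / (F1 + F2)
COP_x = (205*0.017 + 298*0.182) / (205 + 298)
Numerator = 57.7210
Denominator = 503
COP_x = 0.1148


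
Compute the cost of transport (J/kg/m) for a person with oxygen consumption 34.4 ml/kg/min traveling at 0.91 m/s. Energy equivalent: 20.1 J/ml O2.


Power per kg = VO2 * 20.1 / 60
Power per kg = 34.4 * 20.1 / 60 = 11.5240 W/kg
Cost = power_per_kg / speed
Cost = 11.5240 / 0.91
Cost = 12.6637


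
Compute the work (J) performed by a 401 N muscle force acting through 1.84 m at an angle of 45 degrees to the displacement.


W = F * d * cos(theta)
theta = 45 deg = 0.7854 rad
cos(theta) = 0.7071
W = 401 * 1.84 * 0.7071
W = 521.7317


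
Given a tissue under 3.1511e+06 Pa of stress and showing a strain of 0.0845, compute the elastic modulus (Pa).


E = stress / strain
E = 3.1511e+06 / 0.0845
E = 3.7291e+07


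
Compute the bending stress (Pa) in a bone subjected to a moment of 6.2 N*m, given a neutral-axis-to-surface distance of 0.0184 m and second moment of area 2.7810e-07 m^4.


sigma = M * c / I
sigma = 6.2 * 0.0184 / 2.7810e-07
M * c = 0.1141
sigma = 410212.1539


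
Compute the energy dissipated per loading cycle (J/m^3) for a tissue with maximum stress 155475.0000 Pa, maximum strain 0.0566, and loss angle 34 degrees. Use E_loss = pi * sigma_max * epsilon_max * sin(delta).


E_loss = pi * sigma_max * epsilon_max * sin(delta)
delta = 34 deg = 0.5934 rad
sin(delta) = 0.5592
E_loss = pi * 155475.0000 * 0.0566 * 0.5592
E_loss = 15459.2536


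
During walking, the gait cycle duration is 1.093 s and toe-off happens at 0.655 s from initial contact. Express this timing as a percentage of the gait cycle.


pct = (event_time / cycle_time) * 100
pct = (0.655 / 1.093) * 100
ratio = 0.5993
pct = 59.9268


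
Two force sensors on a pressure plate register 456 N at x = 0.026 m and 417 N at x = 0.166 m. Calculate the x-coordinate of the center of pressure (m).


COP_x = (F1*x1 + F2*x2) / (F1 + F2)
COP_x = (456*0.026 + 417*0.166) / (456 + 417)
Numerator = 81.0780
Denominator = 873
COP_x = 0.0929


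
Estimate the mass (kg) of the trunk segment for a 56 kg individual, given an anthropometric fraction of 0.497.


m_segment = body_mass * fraction
m_segment = 56 * 0.497
m_segment = 27.8320


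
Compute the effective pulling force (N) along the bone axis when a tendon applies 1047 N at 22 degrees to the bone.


F_eff = F_tendon * cos(theta)
theta = 22 deg = 0.3840 rad
cos(theta) = 0.9272
F_eff = 1047 * 0.9272
F_eff = 970.7615


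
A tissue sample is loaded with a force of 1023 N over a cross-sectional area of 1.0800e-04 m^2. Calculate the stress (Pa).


stress = F / A
stress = 1023 / 1.0800e-04
stress = 9.4722e+06


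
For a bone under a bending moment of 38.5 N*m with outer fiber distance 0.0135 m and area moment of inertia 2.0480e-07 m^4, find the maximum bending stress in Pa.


sigma = M * c / I
sigma = 38.5 * 0.0135 / 2.0480e-07
M * c = 0.5198
sigma = 2.5378e+06


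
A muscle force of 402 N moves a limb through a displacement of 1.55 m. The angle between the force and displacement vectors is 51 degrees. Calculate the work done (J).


W = F * d * cos(theta)
theta = 51 deg = 0.8901 rad
cos(theta) = 0.6293
W = 402 * 1.55 * 0.6293
W = 392.1295


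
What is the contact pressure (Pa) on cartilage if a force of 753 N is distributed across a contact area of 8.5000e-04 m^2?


P = F / A
P = 753 / 8.5000e-04
P = 885882.3529


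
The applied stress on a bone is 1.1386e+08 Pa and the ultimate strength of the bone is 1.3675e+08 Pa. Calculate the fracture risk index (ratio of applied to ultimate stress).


FRI = applied / ultimate
FRI = 1.1386e+08 / 1.3675e+08
FRI = 0.8326


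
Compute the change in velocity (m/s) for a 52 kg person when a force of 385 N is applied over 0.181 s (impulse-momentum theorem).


J = F * dt = 385 * 0.181 = 69.6850 N*s
delta_v = J / m
delta_v = 69.6850 / 52
delta_v = 1.3401


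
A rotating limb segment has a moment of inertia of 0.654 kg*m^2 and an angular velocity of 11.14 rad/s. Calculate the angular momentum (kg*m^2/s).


L = I * omega
L = 0.654 * 11.14
L = 7.2856


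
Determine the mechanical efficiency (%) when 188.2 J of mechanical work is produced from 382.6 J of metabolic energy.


eta = (W_mech / E_meta) * 100
eta = (188.2 / 382.6) * 100
ratio = 0.4919
eta = 49.1898


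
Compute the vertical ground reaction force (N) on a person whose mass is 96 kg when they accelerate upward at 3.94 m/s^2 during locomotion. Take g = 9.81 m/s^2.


GRF = m * (g + a)
GRF = 96 * (9.81 + 3.94)
GRF = 96 * 13.7500
GRF = 1320.0000


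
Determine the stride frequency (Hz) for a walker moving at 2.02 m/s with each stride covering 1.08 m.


f = v / stride_length
f = 2.02 / 1.08
f = 1.8704


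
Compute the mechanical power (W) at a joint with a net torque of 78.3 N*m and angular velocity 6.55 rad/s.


P = M * omega
P = 78.3 * 6.55
P = 512.8650


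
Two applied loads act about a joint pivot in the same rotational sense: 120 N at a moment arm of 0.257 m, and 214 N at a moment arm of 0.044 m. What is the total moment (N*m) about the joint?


M = F1 * d1 + F2 * d2
M = 120 * 0.257 + 214 * 0.044
M = 30.8400 + 9.4160
M = 40.2560


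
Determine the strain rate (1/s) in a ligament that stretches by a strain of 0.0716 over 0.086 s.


strain_rate = delta_strain / delta_t
strain_rate = 0.0716 / 0.086
strain_rate = 0.8326


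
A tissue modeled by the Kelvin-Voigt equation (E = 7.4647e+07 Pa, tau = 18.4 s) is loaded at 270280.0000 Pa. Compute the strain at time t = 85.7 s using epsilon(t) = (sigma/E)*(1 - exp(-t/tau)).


epsilon(t) = (sigma/E) * (1 - exp(-t/tau))
sigma/E = 270280.0000 / 7.4647e+07 = 0.0036
exp(-t/tau) = exp(-85.7 / 18.4) = 0.0095
epsilon = 0.0036 * (1 - 0.0095)
epsilon = 0.0036


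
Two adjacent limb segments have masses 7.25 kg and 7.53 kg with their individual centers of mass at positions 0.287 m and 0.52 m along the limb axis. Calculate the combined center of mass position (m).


COM = (m1*x1 + m2*x2) / (m1 + m2)
COM = (7.25*0.287 + 7.53*0.52) / (7.25 + 7.53)
Numerator = 5.9963
Denominator = 14.7800
COM = 0.4057


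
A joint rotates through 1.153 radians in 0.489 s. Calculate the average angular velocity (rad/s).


omega = delta_theta / delta_t
omega = 1.153 / 0.489
omega = 2.3579


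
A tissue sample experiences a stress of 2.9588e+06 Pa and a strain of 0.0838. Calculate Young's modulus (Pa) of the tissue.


E = stress / strain
E = 2.9588e+06 / 0.0838
E = 3.5308e+07


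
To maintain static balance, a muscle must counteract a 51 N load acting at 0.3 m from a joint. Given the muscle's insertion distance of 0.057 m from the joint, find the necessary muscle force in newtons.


F_muscle = W * d_load / d_muscle
F_muscle = 51 * 0.3 / 0.057
Numerator = 15.3000
F_muscle = 268.4211


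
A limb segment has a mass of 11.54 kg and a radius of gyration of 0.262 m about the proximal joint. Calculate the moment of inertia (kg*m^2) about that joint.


I = m * k^2
I = 11.54 * 0.262^2
k^2 = 0.0686
I = 0.7922


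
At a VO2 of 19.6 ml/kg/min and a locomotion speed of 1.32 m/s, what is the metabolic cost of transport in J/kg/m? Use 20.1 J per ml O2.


Power per kg = VO2 * 20.1 / 60
Power per kg = 19.6 * 20.1 / 60 = 6.5660 W/kg
Cost = power_per_kg / speed
Cost = 6.5660 / 1.32
Cost = 4.9742


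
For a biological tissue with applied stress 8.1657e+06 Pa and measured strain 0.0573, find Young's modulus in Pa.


E = stress / strain
E = 8.1657e+06 / 0.0573
E = 1.4251e+08


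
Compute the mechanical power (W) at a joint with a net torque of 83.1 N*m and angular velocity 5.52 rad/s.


P = M * omega
P = 83.1 * 5.52
P = 458.7120


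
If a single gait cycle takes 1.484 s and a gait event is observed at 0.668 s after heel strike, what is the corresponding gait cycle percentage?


pct = (event_time / cycle_time) * 100
pct = (0.668 / 1.484) * 100
ratio = 0.4501
pct = 45.0135


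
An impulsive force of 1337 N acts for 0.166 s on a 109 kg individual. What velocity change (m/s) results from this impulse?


J = F * dt = 1337 * 0.166 = 221.9420 N*s
delta_v = J / m
delta_v = 221.9420 / 109
delta_v = 2.0362


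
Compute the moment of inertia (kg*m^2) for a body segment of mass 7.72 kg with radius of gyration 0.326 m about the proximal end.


I = m * k^2
I = 7.72 * 0.326^2
k^2 = 0.1063
I = 0.8205


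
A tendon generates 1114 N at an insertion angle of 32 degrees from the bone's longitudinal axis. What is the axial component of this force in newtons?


F_eff = F_tendon * cos(theta)
theta = 32 deg = 0.5585 rad
cos(theta) = 0.8480
F_eff = 1114 * 0.8480
F_eff = 944.7256


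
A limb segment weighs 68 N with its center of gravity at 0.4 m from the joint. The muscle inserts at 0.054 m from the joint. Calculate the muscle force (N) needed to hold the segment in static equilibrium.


F_muscle = W * d_load / d_muscle
F_muscle = 68 * 0.4 / 0.054
Numerator = 27.2000
F_muscle = 503.7037


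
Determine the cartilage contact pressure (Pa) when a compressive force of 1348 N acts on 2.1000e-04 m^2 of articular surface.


P = F / A
P = 1348 / 2.1000e-04
P = 6.4190e+06


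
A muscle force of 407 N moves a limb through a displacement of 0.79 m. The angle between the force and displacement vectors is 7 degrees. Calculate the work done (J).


W = F * d * cos(theta)
theta = 7 deg = 0.1222 rad
cos(theta) = 0.9925
W = 407 * 0.79 * 0.9925
W = 319.1334


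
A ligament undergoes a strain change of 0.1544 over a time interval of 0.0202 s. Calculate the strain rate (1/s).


strain_rate = delta_strain / delta_t
strain_rate = 0.1544 / 0.0202
strain_rate = 7.6436


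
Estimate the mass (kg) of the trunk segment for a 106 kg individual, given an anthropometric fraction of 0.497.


m_segment = body_mass * fraction
m_segment = 106 * 0.497
m_segment = 52.6820


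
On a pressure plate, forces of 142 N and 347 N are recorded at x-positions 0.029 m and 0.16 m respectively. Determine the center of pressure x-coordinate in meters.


COP_x = (F1*x1 + F2*x2) / (F1 + F2)
COP_x = (142*0.029 + 347*0.16) / (142 + 347)
Numerator = 59.6380
Denominator = 489
COP_x = 0.1220


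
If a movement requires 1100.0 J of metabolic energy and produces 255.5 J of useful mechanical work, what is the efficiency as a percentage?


eta = (W_mech / E_meta) * 100
eta = (255.5 / 1100.0) * 100
ratio = 0.2323
eta = 23.2273


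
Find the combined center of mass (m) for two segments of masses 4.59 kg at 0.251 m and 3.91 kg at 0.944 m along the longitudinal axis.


COM = (m1*x1 + m2*x2) / (m1 + m2)
COM = (4.59*0.251 + 3.91*0.944) / (4.59 + 3.91)
Numerator = 4.8431
Denominator = 8.5000
COM = 0.5698


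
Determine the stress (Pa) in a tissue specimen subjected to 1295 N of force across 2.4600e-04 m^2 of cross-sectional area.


stress = F / A
stress = 1295 / 2.4600e-04
stress = 5.2642e+06


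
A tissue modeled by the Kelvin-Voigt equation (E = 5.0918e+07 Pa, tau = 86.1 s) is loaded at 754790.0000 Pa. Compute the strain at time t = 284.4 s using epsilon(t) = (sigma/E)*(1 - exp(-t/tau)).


epsilon(t) = (sigma/E) * (1 - exp(-t/tau))
sigma/E = 754790.0000 / 5.0918e+07 = 0.0148
exp(-t/tau) = exp(-284.4 / 86.1) = 0.0368
epsilon = 0.0148 * (1 - 0.0368)
epsilon = 0.0143


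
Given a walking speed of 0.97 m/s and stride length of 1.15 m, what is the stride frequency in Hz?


f = v / stride_length
f = 0.97 / 1.15
f = 0.8435


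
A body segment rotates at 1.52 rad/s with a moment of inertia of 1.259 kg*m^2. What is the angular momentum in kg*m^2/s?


L = I * omega
L = 1.259 * 1.52
L = 1.9137


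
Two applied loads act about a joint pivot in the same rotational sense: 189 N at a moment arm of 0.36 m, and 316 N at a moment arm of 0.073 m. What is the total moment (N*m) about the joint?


M = F1 * d1 + F2 * d2
M = 189 * 0.36 + 316 * 0.073
M = 68.0400 + 23.0680
M = 91.1080


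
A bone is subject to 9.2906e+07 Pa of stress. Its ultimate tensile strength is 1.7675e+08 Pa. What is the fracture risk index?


FRI = applied / ultimate
FRI = 9.2906e+07 / 1.7675e+08
FRI = 0.5256


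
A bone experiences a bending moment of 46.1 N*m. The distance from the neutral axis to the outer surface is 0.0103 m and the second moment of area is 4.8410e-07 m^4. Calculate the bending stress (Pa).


sigma = M * c / I
sigma = 46.1 * 0.0103 / 4.8410e-07
M * c = 0.4748
sigma = 980851.0638


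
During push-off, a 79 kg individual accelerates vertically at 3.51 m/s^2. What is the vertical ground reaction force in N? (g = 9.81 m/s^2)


GRF = m * (g + a)
GRF = 79 * (9.81 + 3.51)
GRF = 79 * 13.3200
GRF = 1052.2800


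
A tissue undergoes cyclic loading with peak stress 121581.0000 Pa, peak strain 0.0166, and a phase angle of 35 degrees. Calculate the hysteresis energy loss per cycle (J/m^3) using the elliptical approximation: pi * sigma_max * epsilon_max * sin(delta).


E_loss = pi * sigma_max * epsilon_max * sin(delta)
delta = 35 deg = 0.6109 rad
sin(delta) = 0.5736
E_loss = pi * 121581.0000 * 0.0166 * 0.5736
E_loss = 3636.7628


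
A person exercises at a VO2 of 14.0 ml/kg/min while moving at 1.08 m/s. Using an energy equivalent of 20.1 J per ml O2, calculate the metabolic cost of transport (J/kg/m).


Power per kg = VO2 * 20.1 / 60
Power per kg = 14.0 * 20.1 / 60 = 4.6900 W/kg
Cost = power_per_kg / speed
Cost = 4.6900 / 1.08
Cost = 4.3426


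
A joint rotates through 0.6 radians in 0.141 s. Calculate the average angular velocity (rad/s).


omega = delta_theta / delta_t
omega = 0.6 / 0.141
omega = 4.2553


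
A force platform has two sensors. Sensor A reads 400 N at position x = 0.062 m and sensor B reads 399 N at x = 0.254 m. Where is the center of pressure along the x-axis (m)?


COP_x = (F1*x1 + F2*x2) / (F1 + F2)
COP_x = (400*0.062 + 399*0.254) / (400 + 399)
Numerator = 126.1460
Denominator = 799
COP_x = 0.1579


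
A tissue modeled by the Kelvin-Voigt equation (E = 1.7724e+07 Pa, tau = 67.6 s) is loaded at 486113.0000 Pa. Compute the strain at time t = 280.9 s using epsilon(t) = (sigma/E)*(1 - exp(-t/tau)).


epsilon(t) = (sigma/E) * (1 - exp(-t/tau))
sigma/E = 486113.0000 / 1.7724e+07 = 0.0274
exp(-t/tau) = exp(-280.9 / 67.6) = 0.0157
epsilon = 0.0274 * (1 - 0.0157)
epsilon = 0.0270


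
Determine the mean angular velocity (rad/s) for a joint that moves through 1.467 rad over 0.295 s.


omega = delta_theta / delta_t
omega = 1.467 / 0.295
omega = 4.9729


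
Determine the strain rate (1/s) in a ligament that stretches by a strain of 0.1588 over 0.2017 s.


strain_rate = delta_strain / delta_t
strain_rate = 0.1588 / 0.2017
strain_rate = 0.7873


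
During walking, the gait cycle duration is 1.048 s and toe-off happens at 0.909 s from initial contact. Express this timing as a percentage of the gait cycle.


pct = (event_time / cycle_time) * 100
pct = (0.909 / 1.048) * 100
ratio = 0.8674
pct = 86.7366


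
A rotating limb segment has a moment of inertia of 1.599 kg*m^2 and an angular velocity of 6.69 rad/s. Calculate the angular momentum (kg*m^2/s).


L = I * omega
L = 1.599 * 6.69
L = 10.6973


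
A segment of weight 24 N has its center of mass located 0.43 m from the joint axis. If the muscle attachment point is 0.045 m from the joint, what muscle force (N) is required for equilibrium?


F_muscle = W * d_load / d_muscle
F_muscle = 24 * 0.43 / 0.045
Numerator = 10.3200
F_muscle = 229.3333


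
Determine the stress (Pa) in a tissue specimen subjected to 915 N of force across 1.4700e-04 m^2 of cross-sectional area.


stress = F / A
stress = 915 / 1.4700e-04
stress = 6.2245e+06


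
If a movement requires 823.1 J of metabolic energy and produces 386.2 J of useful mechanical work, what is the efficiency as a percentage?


eta = (W_mech / E_meta) * 100
eta = (386.2 / 823.1) * 100
ratio = 0.4692
eta = 46.9202


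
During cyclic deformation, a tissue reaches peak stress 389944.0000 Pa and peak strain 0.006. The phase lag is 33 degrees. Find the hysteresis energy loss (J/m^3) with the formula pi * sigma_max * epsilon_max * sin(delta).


E_loss = pi * sigma_max * epsilon_max * sin(delta)
delta = 33 deg = 0.5760 rad
sin(delta) = 0.5446
E_loss = pi * 389944.0000 * 0.006 * 0.5446
E_loss = 4003.2446
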